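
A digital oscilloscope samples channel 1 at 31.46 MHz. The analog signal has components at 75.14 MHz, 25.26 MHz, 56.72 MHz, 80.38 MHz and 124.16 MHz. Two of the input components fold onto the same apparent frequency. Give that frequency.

fs/2 = 15.73 MHz.
75.14 MHz mod fs = 12.22 MHz.
12.22 MHz ≤ fs/2 = 15.73 MHz, appears at 12.22 MHz.
25.26 MHz > fs/2 = 15.73 MHz, folds to fs − 25.26 MHz = 6.2 MHz.
56.72 MHz mod fs = 25.26 MHz.
25.26 MHz > fs/2 = 15.73 MHz, folds to fs − 25.26 MHz = 6.2 MHz.
80.38 MHz mod fs = 17.46 MHz.
17.46 MHz > fs/2 = 15.73 MHz, folds to fs − 17.46 MHz = 14 MHz.
124.16 MHz mod fs = 29.78 MHz.
29.78 MHz > fs/2 = 15.73 MHz, folds to fs − 29.78 MHz = 1.68 MHz.
25.26 MHz and 56.72 MHz both map to 6.2 MHz.

6.2 MHz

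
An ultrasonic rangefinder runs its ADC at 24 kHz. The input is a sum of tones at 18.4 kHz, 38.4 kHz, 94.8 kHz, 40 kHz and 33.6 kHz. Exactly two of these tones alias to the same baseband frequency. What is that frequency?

9.6 kHz

fs/2 = 12 kHz.
18.4 kHz > fs/2 = 12 kHz, folds to fs − 18.4 kHz = 5.6 kHz.
38.4 kHz mod fs = 14.4 kHz.
14.4 kHz > fs/2 = 12 kHz, folds to fs − 14.4 kHz = 9.6 kHz.
94.8 kHz mod fs = 22.8 kHz.
22.8 kHz > fs/2 = 12 kHz, folds to fs − 22.8 kHz = 1.2 kHz.
40 kHz mod fs = 16 kHz.
16 kHz > fs/2 = 12 kHz, folds to fs − 16 kHz = 8 kHz.
33.6 kHz mod fs = 9.6 kHz.
9.6 kHz ≤ fs/2 = 12 kHz, appears at 9.6 kHz.
33.6 kHz and 38.4 kHz both map to 9.6 kHz.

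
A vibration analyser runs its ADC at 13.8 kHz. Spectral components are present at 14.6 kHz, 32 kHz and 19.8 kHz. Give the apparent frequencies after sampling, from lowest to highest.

fs/2 = 6.9 kHz.
14.6 kHz mod fs = 0.8 kHz.
0.8 kHz ≤ fs/2 = 6.9 kHz, appears at 0.8 kHz.
32 kHz mod fs = 4.4 kHz.
4.4 kHz ≤ fs/2 = 6.9 kHz, appears at 4.4 kHz.
19.8 kHz mod fs = 6 kHz.
6 kHz ≤ fs/2 = 6.9 kHz, appears at 6 kHz.
Distinct values: {0.8 kHz, 4.4 kHz, 6 kHz}.

0.8 kHz, 4.4 kHz, 6 kHz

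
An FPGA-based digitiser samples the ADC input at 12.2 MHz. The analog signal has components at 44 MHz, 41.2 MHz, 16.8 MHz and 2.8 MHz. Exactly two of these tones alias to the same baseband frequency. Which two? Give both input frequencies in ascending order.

fs/2 = 6.1 MHz.
44 MHz mod fs = 7.4 MHz.
7.4 MHz > fs/2 = 6.1 MHz, folds to fs − 7.4 MHz = 4.8 MHz.
41.2 MHz mod fs = 4.6 MHz.
4.6 MHz ≤ fs/2 = 6.1 MHz, appears at 4.6 MHz.
16.8 MHz mod fs = 4.6 MHz.
4.6 MHz ≤ fs/2 = 6.1 MHz, appears at 4.6 MHz.
2.8 MHz ≤ fs/2 = 6.1 MHz, passes unchanged.
16.8 MHz and 41.2 MHz both map to 4.6 MHz.

16.8 MHz, 41.2 MHz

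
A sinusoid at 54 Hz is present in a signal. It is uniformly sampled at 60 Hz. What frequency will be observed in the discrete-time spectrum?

6 Hz

54 Hz > fs/2 = 30 Hz, folds to fs − 54 Hz = 6 Hz.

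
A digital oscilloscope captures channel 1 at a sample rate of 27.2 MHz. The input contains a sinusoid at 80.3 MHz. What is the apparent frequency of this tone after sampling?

80.3 MHz mod fs = 25.9 MHz.
25.9 MHz > fs/2 = 13.6 MHz, folds to fs − 25.9 MHz = 1.3 MHz.

1.3 MHz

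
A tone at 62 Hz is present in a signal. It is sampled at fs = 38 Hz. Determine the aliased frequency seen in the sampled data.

14 Hz

62 Hz mod fs = 24 Hz.
24 Hz > fs/2 = 19 Hz, folds to fs − 24 Hz = 14 Hz.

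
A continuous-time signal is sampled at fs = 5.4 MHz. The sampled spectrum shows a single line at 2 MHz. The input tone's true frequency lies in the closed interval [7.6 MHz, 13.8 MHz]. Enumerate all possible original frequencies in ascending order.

8.8 MHz, 12.8 MHz

Frequencies that alias to 2 MHz are k·fs ± 2 MHz for integer k ≥ 0.
k=0: 2 MHz.
k=1: 3.4 MHz, 7.4 MHz.
k=2: 8.8 MHz, 12.8 MHz.
k=3: 14.2 MHz, 18.2 MHz.
Within [7.6 MHz, 13.8 MHz]: 8.8 MHz, 12.8 MHz.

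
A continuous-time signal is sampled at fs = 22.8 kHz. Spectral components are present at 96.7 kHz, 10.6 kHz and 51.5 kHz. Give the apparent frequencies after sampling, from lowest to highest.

5.5 kHz, 5.9 kHz, 10.6 kHz

fs/2 = 11.4 kHz.
96.7 kHz mod fs = 5.5 kHz.
5.5 kHz ≤ fs/2 = 11.4 kHz, appears at 5.5 kHz.
10.6 kHz ≤ fs/2 = 11.4 kHz, passes unchanged.
51.5 kHz mod fs = 5.9 kHz.
5.9 kHz ≤ fs/2 = 11.4 kHz, appears at 5.9 kHz.
Distinct values: {5.5 kHz, 5.9 kHz, 10.6 kHz}.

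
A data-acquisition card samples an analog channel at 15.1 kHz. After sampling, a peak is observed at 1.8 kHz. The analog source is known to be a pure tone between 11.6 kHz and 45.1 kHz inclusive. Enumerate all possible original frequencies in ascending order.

Frequencies that alias to 1.8 kHz are k·fs ± 1.8 kHz for integer k ≥ 0.
k=0: 1.8 kHz.
k=1: 13.3 kHz, 16.9 kHz.
k=2: 28.4 kHz, 32 kHz.
k=3: 43.5 kHz, 47.1 kHz.
k=4: 58.6 kHz, 62.2 kHz.
Within [11.6 kHz, 45.1 kHz]: 13.3 kHz, 16.9 kHz, 28.4 kHz, 32 kHz, 43.5 kHz.

13.3 kHz, 16.9 kHz, 28.4 kHz, 32 kHz, 43.5 kHz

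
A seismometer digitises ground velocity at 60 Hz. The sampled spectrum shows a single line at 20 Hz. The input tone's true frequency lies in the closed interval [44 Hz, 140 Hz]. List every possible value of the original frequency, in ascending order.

80 Hz, 100 Hz, 140 Hz

Frequencies that alias to 20 Hz are k·fs ± 20 Hz for integer k ≥ 0.
k=0: 20 Hz.
k=1: 40 Hz, 80 Hz.
k=2: 100 Hz, 140 Hz.
k=3: 160 Hz, 200 Hz.
Within [44 Hz, 140 Hz]: 80 Hz, 100 Hz, 140 Hz.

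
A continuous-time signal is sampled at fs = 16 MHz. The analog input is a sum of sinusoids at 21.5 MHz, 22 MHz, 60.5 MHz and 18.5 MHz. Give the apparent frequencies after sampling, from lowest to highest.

2.5 MHz, 3.5 MHz, 5.5 MHz, 6 MHz

fs/2 = 8 MHz.
21.5 MHz mod fs = 5.5 MHz.
5.5 MHz ≤ fs/2 = 8 MHz, appears at 5.5 MHz.
22 MHz mod fs = 6 MHz.
6 MHz ≤ fs/2 = 8 MHz, appears at 6 MHz.
60.5 MHz mod fs = 12.5 MHz.
12.5 MHz > fs/2 = 8 MHz, folds to fs − 12.5 MHz = 3.5 MHz.
18.5 MHz mod fs = 2.5 MHz.
2.5 MHz ≤ fs/2 = 8 MHz, appears at 2.5 MHz.
Distinct values: {2.5 MHz, 3.5 MHz, 5.5 MHz, 6 MHz}.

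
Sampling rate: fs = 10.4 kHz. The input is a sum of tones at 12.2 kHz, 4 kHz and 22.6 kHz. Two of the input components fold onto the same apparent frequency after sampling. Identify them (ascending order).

12.2 kHz, 22.6 kHz

fs/2 = 5.2 kHz.
12.2 kHz mod fs = 1.8 kHz.
1.8 kHz ≤ fs/2 = 5.2 kHz, appears at 1.8 kHz.
4 kHz ≤ fs/2 = 5.2 kHz, passes unchanged.
22.6 kHz mod fs = 1.8 kHz.
1.8 kHz ≤ fs/2 = 5.2 kHz, appears at 1.8 kHz.
12.2 kHz and 22.6 kHz both map to 1.8 kHz.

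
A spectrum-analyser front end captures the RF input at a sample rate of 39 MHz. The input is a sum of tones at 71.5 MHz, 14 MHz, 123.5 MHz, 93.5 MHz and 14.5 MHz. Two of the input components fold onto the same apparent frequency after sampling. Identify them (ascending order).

71.5 MHz, 123.5 MHz

fs/2 = 19.5 MHz.
71.5 MHz mod fs = 32.5 MHz.
32.5 MHz > fs/2 = 19.5 MHz, folds to fs − 32.5 MHz = 6.5 MHz.
14 MHz ≤ fs/2 = 19.5 MHz, passes unchanged.
123.5 MHz mod fs = 6.5 MHz.
6.5 MHz ≤ fs/2 = 19.5 MHz, appears at 6.5 MHz.
93.5 MHz mod fs = 15.5 MHz.
15.5 MHz ≤ fs/2 = 19.5 MHz, appears at 15.5 MHz.
14.5 MHz ≤ fs/2 = 19.5 MHz, passes unchanged.
71.5 MHz and 123.5 MHz both map to 6.5 MHz.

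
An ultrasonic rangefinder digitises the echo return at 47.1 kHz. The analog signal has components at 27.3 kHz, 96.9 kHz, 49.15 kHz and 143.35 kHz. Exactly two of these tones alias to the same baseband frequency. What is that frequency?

2.05 kHz

fs/2 = 23.55 kHz.
27.3 kHz > fs/2 = 23.55 kHz, folds to fs − 27.3 kHz = 19.8 kHz.
96.9 kHz mod fs = 2.7 kHz.
2.7 kHz ≤ fs/2 = 23.55 kHz, appears at 2.7 kHz.
49.15 kHz mod fs = 2.05 kHz.
2.05 kHz ≤ fs/2 = 23.55 kHz, appears at 2.05 kHz.
143.35 kHz mod fs = 2.05 kHz.
2.05 kHz ≤ fs/2 = 23.55 kHz, appears at 2.05 kHz.
49.15 kHz and 143.35 kHz both map to 2.05 kHz.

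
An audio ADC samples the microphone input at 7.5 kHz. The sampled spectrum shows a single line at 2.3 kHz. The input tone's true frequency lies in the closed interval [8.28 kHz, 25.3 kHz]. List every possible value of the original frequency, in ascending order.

9.8 kHz, 12.7 kHz, 17.3 kHz, 20.2 kHz, 24.8 kHz

Frequencies that alias to 2.3 kHz are k·fs ± 2.3 kHz for integer k ≥ 0.
k=0: 2.3 kHz.
k=1: 5.2 kHz, 9.8 kHz.
k=2: 12.7 kHz, 17.3 kHz.
k=3: 20.2 kHz, 24.8 kHz.
k=4: 27.7 kHz, 32.3 kHz.
Within [8.28 kHz, 25.3 kHz]: 9.8 kHz, 12.7 kHz, 17.3 kHz, 20.2 kHz, 24.8 kHz.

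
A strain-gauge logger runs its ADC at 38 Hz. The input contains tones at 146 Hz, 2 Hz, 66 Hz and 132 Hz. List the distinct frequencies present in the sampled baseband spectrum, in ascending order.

2 Hz, 6 Hz, 10 Hz, 18 Hz

fs/2 = 19 Hz.
146 Hz mod fs = 32 Hz.
32 Hz > fs/2 = 19 Hz, folds to fs − 32 Hz = 6 Hz.
2 Hz ≤ fs/2 = 19 Hz, passes unchanged.
66 Hz mod fs = 28 Hz.
28 Hz > fs/2 = 19 Hz, folds to fs − 28 Hz = 10 Hz.
132 Hz mod fs = 18 Hz.
18 Hz ≤ fs/2 = 19 Hz, appears at 18 Hz.
Distinct values: {2 Hz, 6 Hz, 10 Hz, 18 Hz}.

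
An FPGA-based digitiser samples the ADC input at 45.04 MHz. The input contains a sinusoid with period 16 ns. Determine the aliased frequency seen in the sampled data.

17.46 MHz

T = 16 ns → f = 1/T = 62.5 MHz.
62.5 MHz mod fs = 17.46 MHz.
17.46 MHz ≤ fs/2 = 22.52 MHz, appears at 17.46 MHz.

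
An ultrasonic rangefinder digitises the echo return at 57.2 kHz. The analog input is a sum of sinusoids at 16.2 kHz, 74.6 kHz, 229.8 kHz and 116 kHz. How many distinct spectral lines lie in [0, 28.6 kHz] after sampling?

4

fs/2 = 28.6 kHz.
16.2 kHz ≤ fs/2 = 28.6 kHz, passes unchanged.
74.6 kHz mod fs = 17.4 kHz.
17.4 kHz ≤ fs/2 = 28.6 kHz, appears at 17.4 kHz.
229.8 kHz mod fs = 1 kHz.
1 kHz ≤ fs/2 = 28.6 kHz, appears at 1 kHz.
116 kHz mod fs = 1.6 kHz.
1.6 kHz ≤ fs/2 = 28.6 kHz, appears at 1.6 kHz.
Distinct values: {1 kHz, 1.6 kHz, 16.2 kHz, 17.4 kHz} → 4.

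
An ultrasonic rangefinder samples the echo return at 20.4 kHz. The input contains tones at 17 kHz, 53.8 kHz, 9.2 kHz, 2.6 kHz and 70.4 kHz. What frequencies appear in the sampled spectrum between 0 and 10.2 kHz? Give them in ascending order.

fs/2 = 10.2 kHz.
17 kHz > fs/2 = 10.2 kHz, folds to fs − 17 kHz = 3.4 kHz.
53.8 kHz mod fs = 13 kHz.
13 kHz > fs/2 = 10.2 kHz, folds to fs − 13 kHz = 7.4 kHz.
9.2 kHz ≤ fs/2 = 10.2 kHz, passes unchanged.
2.6 kHz ≤ fs/2 = 10.2 kHz, passes unchanged.
70.4 kHz mod fs = 9.2 kHz.
9.2 kHz ≤ fs/2 = 10.2 kHz, appears at 9.2 kHz.
Distinct values: {2.6 kHz, 3.4 kHz, 7.4 kHz, 9.2 kHz}.

2.6 kHz, 3.4 kHz, 7.4 kHz, 9.2 kHz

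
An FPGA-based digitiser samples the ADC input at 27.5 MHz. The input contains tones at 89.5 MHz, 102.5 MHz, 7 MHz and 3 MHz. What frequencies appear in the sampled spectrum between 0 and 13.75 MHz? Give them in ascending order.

fs/2 = 13.75 MHz.
89.5 MHz mod fs = 7 MHz.
7 MHz ≤ fs/2 = 13.75 MHz, appears at 7 MHz.
102.5 MHz mod fs = 20 MHz.
20 MHz > fs/2 = 13.75 MHz, folds to fs − 20 MHz = 7.5 MHz.
7 MHz ≤ fs/2 = 13.75 MHz, passes unchanged.
3 MHz ≤ fs/2 = 13.75 MHz, passes unchanged.
Distinct values: {3 MHz, 7 MHz, 7.5 MHz}.

3 MHz, 7 MHz, 7.5 MHz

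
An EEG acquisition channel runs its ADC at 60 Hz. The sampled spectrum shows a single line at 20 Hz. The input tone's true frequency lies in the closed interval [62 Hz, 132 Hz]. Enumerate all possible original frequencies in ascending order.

80 Hz, 100 Hz

Frequencies that alias to 20 Hz are k·fs ± 20 Hz for integer k ≥ 0.
k=0: 20 Hz.
k=1: 40 Hz, 80 Hz.
k=2: 100 Hz, 140 Hz.
k=3: 160 Hz, 200 Hz.
Within [62 Hz, 132 Hz]: 80 Hz, 100 Hz.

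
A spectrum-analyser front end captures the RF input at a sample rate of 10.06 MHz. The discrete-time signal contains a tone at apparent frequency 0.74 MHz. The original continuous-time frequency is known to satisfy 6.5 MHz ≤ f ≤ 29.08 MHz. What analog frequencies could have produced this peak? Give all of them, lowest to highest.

Frequencies that alias to 0.74 MHz are k·fs ± 0.74 MHz for integer k ≥ 0.
k=0: 0.74 MHz.
k=1: 9.32 MHz, 10.8 MHz.
k=2: 19.38 MHz, 20.86 MHz.
k=3: 29.44 MHz, 30.92 MHz.
Within [6.5 MHz, 29.08 MHz]: 9.32 MHz, 10.8 MHz, 19.38 MHz, 20.86 MHz.

9.32 MHz, 10.8 MHz, 19.38 MHz, 20.86 MHz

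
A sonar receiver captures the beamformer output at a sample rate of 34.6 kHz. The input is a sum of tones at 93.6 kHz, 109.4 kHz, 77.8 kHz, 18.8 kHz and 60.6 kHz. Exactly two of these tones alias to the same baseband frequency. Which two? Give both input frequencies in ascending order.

fs/2 = 17.3 kHz.
93.6 kHz mod fs = 24.4 kHz.
24.4 kHz > fs/2 = 17.3 kHz, folds to fs − 24.4 kHz = 10.2 kHz.
109.4 kHz mod fs = 5.6 kHz.
5.6 kHz ≤ fs/2 = 17.3 kHz, appears at 5.6 kHz.
77.8 kHz mod fs = 8.6 kHz.
8.6 kHz ≤ fs/2 = 17.3 kHz, appears at 8.6 kHz.
18.8 kHz > fs/2 = 17.3 kHz, folds to fs − 18.8 kHz = 15.8 kHz.
60.6 kHz mod fs = 26 kHz.
26 kHz > fs/2 = 17.3 kHz, folds to fs − 26 kHz = 8.6 kHz.
60.6 kHz and 77.8 kHz both map to 8.6 kHz.

60.6 kHz, 77.8 kHz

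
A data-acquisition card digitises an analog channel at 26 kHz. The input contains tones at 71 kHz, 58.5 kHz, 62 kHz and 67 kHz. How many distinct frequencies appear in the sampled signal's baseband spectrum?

4

fs/2 = 13 kHz.
71 kHz mod fs = 19 kHz.
19 kHz > fs/2 = 13 kHz, folds to fs − 19 kHz = 7 kHz.
58.5 kHz mod fs = 6.5 kHz.
6.5 kHz ≤ fs/2 = 13 kHz, appears at 6.5 kHz.
62 kHz mod fs = 10 kHz.
10 kHz ≤ fs/2 = 13 kHz, appears at 10 kHz.
67 kHz mod fs = 15 kHz.
15 kHz > fs/2 = 13 kHz, folds to fs − 15 kHz = 11 kHz.
Distinct values: {6.5 kHz, 7 kHz, 10 kHz, 11 kHz} → 4.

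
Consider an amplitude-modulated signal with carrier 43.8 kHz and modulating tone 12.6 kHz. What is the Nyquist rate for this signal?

AM sidebands sit at fc ± fm = 31.2 kHz and 56.4 kHz.
Highest-frequency component: 56.4 kHz.
Nyquist rate = 2 × 56.4 kHz = 112.8 kHz.

112.8 kHz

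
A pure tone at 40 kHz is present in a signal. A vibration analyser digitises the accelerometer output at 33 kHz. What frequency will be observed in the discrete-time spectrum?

7 kHz

40 kHz mod fs = 7 kHz.
7 kHz ≤ fs/2 = 16.5 kHz, appears at 7 kHz.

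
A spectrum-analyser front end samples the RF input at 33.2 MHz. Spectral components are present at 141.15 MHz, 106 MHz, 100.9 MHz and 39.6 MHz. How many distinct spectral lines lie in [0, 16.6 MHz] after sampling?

3

fs/2 = 16.6 MHz.
141.15 MHz mod fs = 8.35 MHz.
8.35 MHz ≤ fs/2 = 16.6 MHz, appears at 8.35 MHz.
106 MHz mod fs = 6.4 MHz.
6.4 MHz ≤ fs/2 = 16.6 MHz, appears at 6.4 MHz.
100.9 MHz mod fs = 1.3 MHz.
1.3 MHz ≤ fs/2 = 16.6 MHz, appears at 1.3 MHz.
39.6 MHz mod fs = 6.4 MHz.
6.4 MHz ≤ fs/2 = 16.6 MHz, appears at 6.4 MHz.
Distinct values: {1.3 MHz, 6.4 MHz, 8.35 MHz} → 3.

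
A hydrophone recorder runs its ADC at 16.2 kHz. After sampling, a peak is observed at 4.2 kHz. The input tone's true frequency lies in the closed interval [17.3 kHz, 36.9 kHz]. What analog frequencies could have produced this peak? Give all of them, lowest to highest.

20.4 kHz, 28.2 kHz, 36.6 kHz

Frequencies that alias to 4.2 kHz are k·fs ± 4.2 kHz for integer k ≥ 0.
k=0: 4.2 kHz.
k=1: 12 kHz, 20.4 kHz.
k=2: 28.2 kHz, 36.6 kHz.
k=3: 44.4 kHz, 52.8 kHz.
Within [17.3 kHz, 36.9 kHz]: 20.4 kHz, 28.2 kHz, 36.6 kHz.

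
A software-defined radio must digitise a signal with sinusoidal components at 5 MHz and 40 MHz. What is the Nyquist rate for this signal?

Highest-frequency component: 40 MHz.
Nyquist rate = 2 × 40 MHz = 80 MHz.

80 MHz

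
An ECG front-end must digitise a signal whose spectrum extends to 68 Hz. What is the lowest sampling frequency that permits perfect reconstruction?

136 Hz

Nyquist rate = 2 × 68 Hz = 136 Hz.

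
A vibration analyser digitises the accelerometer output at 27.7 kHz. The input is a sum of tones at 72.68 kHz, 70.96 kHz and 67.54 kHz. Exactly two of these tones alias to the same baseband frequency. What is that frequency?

12.14 kHz

fs/2 = 13.85 kHz.
72.68 kHz mod fs = 17.28 kHz.
17.28 kHz > fs/2 = 13.85 kHz, folds to fs − 17.28 kHz = 10.42 kHz.
70.96 kHz mod fs = 15.56 kHz.
15.56 kHz > fs/2 = 13.85 kHz, folds to fs − 15.56 kHz = 12.14 kHz.
67.54 kHz mod fs = 12.14 kHz.
12.14 kHz ≤ fs/2 = 13.85 kHz, appears at 12.14 kHz.
67.54 kHz and 70.96 kHz both map to 12.14 kHz.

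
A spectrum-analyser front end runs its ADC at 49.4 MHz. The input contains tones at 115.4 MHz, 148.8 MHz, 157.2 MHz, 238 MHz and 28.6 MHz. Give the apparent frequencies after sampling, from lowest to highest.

fs/2 = 24.7 MHz.
115.4 MHz mod fs = 16.6 MHz.
16.6 MHz ≤ fs/2 = 24.7 MHz, appears at 16.6 MHz.
148.8 MHz mod fs = 0.6 MHz.
0.6 MHz ≤ fs/2 = 24.7 MHz, appears at 0.6 MHz.
157.2 MHz mod fs = 9 MHz.
9 MHz ≤ fs/2 = 24.7 MHz, appears at 9 MHz.
238 MHz mod fs = 40.4 MHz.
40.4 MHz > fs/2 = 24.7 MHz, folds to fs − 40.4 MHz = 9 MHz.
28.6 MHz > fs/2 = 24.7 MHz, folds to fs − 28.6 MHz = 20.8 MHz.
Distinct values: {0.6 MHz, 9 MHz, 16.6 MHz, 20.8 MHz}.

0.6 MHz, 9 MHz, 16.6 MHz, 20.8 MHz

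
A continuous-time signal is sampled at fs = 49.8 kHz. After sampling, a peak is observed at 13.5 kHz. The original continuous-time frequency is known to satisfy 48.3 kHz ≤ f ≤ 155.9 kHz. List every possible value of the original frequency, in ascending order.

63.3 kHz, 86.1 kHz, 113.1 kHz, 135.9 kHz

Frequencies that alias to 13.5 kHz are k·fs ± 13.5 kHz for integer k ≥ 0.
k=0: 13.5 kHz.
k=1: 36.3 kHz, 63.3 kHz.
k=2: 86.1 kHz, 113.1 kHz.
k=3: 135.9 kHz, 162.9 kHz.
k=4: 185.7 kHz, 212.7 kHz.
Within [48.3 kHz, 155.9 kHz]: 63.3 kHz, 86.1 kHz, 113.1 kHz, 135.9 kHz.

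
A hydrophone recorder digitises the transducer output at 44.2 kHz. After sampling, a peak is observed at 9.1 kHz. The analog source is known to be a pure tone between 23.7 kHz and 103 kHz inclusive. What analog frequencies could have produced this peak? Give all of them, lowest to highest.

35.1 kHz, 53.3 kHz, 79.3 kHz, 97.5 kHz

Frequencies that alias to 9.1 kHz are k·fs ± 9.1 kHz for integer k ≥ 0.
k=0: 9.1 kHz.
k=1: 35.1 kHz, 53.3 kHz.
k=2: 79.3 kHz, 97.5 kHz.
k=3: 123.5 kHz, 141.7 kHz.
Within [23.7 kHz, 103 kHz]: 35.1 kHz, 53.3 kHz, 79.3 kHz, 97.5 kHz.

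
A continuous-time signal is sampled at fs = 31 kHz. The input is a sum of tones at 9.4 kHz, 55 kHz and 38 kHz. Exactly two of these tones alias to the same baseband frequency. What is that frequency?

fs/2 = 15.5 kHz.
9.4 kHz ≤ fs/2 = 15.5 kHz, passes unchanged.
55 kHz mod fs = 24 kHz.
24 kHz > fs/2 = 15.5 kHz, folds to fs − 24 kHz = 7 kHz.
38 kHz mod fs = 7 kHz.
7 kHz ≤ fs/2 = 15.5 kHz, appears at 7 kHz.
38 kHz and 55 kHz both map to 7 kHz.

7 kHz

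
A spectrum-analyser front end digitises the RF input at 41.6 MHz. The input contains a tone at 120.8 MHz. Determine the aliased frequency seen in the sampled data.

4 MHz

120.8 MHz mod fs = 37.6 MHz.
37.6 MHz > fs/2 = 20.8 MHz, folds to fs − 37.6 MHz = 4 MHz.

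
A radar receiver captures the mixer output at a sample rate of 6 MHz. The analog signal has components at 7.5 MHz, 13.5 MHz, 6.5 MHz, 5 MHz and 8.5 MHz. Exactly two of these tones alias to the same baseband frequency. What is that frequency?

1.5 MHz

fs/2 = 3 MHz.
7.5 MHz mod fs = 1.5 MHz.
1.5 MHz ≤ fs/2 = 3 MHz, appears at 1.5 MHz.
13.5 MHz mod fs = 1.5 MHz.
1.5 MHz ≤ fs/2 = 3 MHz, appears at 1.5 MHz.
6.5 MHz mod fs = 0.5 MHz.
0.5 MHz ≤ fs/2 = 3 MHz, appears at 0.5 MHz.
5 MHz > fs/2 = 3 MHz, folds to fs − 5 MHz = 1 MHz.
8.5 MHz mod fs = 2.5 MHz.
2.5 MHz ≤ fs/2 = 3 MHz, appears at 2.5 MHz.
7.5 MHz and 13.5 MHz both map to 1.5 MHz.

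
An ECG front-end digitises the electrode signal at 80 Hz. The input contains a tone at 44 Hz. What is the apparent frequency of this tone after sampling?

36 Hz

44 Hz > fs/2 = 40 Hz, folds to fs − 44 Hz = 36 Hz.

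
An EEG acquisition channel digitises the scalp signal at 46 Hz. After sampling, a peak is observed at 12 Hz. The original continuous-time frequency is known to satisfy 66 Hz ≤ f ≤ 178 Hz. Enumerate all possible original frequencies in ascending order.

80 Hz, 104 Hz, 126 Hz, 150 Hz, 172 Hz

Frequencies that alias to 12 Hz are k·fs ± 12 Hz for integer k ≥ 0.
k=0: 12 Hz.
k=1: 34 Hz, 58 Hz.
k=2: 80 Hz, 104 Hz.
k=3: 126 Hz, 150 Hz.
k=4: 172 Hz, 196 Hz.
k=5: 218 Hz, 242 Hz.
Within [66 Hz, 178 Hz]: 80 Hz, 104 Hz, 126 Hz, 150 Hz, 172 Hz.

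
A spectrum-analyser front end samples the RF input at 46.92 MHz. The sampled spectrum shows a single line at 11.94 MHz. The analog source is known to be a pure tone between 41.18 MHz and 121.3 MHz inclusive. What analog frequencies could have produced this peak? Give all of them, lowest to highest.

Frequencies that alias to 11.94 MHz are k·fs ± 11.94 MHz for integer k ≥ 0.
k=0: 11.94 MHz.
k=1: 34.98 MHz, 58.86 MHz.
k=2: 81.9 MHz, 105.78 MHz.
k=3: 128.82 MHz, 152.7 MHz.
Within [41.18 MHz, 121.3 MHz]: 58.86 MHz, 81.9 MHz, 105.78 MHz.

58.86 MHz, 81.9 MHz, 105.78 MHz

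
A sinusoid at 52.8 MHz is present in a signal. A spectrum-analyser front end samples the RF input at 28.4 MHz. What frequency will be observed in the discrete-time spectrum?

4 MHz

52.8 MHz mod fs = 24.4 MHz.
24.4 MHz > fs/2 = 14.2 MHz, folds to fs − 24.4 MHz = 4 MHz.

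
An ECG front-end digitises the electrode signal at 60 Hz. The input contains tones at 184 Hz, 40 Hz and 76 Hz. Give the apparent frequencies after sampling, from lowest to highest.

4 Hz, 16 Hz, 20 Hz

fs/2 = 30 Hz.
184 Hz mod fs = 4 Hz.
4 Hz ≤ fs/2 = 30 Hz, appears at 4 Hz.
40 Hz > fs/2 = 30 Hz, folds to fs − 40 Hz = 20 Hz.
76 Hz mod fs = 16 Hz.
16 Hz ≤ fs/2 = 30 Hz, appears at 16 Hz.
Distinct values: {4 Hz, 16 Hz, 20 Hz}.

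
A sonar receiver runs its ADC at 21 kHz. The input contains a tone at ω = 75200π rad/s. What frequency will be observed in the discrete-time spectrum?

4.4 kHz

ω = 75200π rad/s → f = ω/(2π) = 37600 Hz = 37.6 kHz.
37.6 kHz mod fs = 16.6 kHz.
16.6 kHz > fs/2 = 10.5 kHz, folds to fs − 16.6 kHz = 4.4 kHz.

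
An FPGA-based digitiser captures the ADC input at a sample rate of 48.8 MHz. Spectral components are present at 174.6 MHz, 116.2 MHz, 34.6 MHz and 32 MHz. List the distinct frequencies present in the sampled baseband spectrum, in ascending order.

fs/2 = 24.4 MHz.
174.6 MHz mod fs = 28.2 MHz.
28.2 MHz > fs/2 = 24.4 MHz, folds to fs − 28.2 MHz = 20.6 MHz.
116.2 MHz mod fs = 18.6 MHz.
18.6 MHz ≤ fs/2 = 24.4 MHz, appears at 18.6 MHz.
34.6 MHz > fs/2 = 24.4 MHz, folds to fs − 34.6 MHz = 14.2 MHz.
32 MHz > fs/2 = 24.4 MHz, folds to fs − 32 MHz = 16.8 MHz.
Distinct values: {14.2 MHz, 16.8 MHz, 18.6 MHz, 20.6 MHz}.

14.2 MHz, 16.8 MHz, 18.6 MHz, 20.6 MHz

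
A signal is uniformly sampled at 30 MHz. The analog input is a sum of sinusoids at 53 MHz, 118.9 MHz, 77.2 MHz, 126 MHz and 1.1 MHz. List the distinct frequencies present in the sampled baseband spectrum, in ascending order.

fs/2 = 15 MHz.
53 MHz mod fs = 23 MHz.
23 MHz > fs/2 = 15 MHz, folds to fs − 23 MHz = 7 MHz.
118.9 MHz mod fs = 28.9 MHz.
28.9 MHz > fs/2 = 15 MHz, folds to fs − 28.9 MHz = 1.1 MHz.
77.2 MHz mod fs = 17.2 MHz.
17.2 MHz > fs/2 = 15 MHz, folds to fs − 17.2 MHz = 12.8 MHz.
126 MHz mod fs = 6 MHz.
6 MHz ≤ fs/2 = 15 MHz, appears at 6 MHz.
1.1 MHz ≤ fs/2 = 15 MHz, passes unchanged.
Distinct values: {1.1 MHz, 6 MHz, 7 MHz, 12.8 MHz}.

1.1 MHz, 6 MHz, 7 MHz, 12.8 MHz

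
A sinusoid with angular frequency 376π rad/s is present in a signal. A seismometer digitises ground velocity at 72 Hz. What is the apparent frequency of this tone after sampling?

28 Hz

ω = 376π rad/s → f = ω/(2π) = 188 Hz.
188 Hz mod fs = 44 Hz.
44 Hz > fs/2 = 36 Hz, folds to fs − 44 Hz = 28 Hz.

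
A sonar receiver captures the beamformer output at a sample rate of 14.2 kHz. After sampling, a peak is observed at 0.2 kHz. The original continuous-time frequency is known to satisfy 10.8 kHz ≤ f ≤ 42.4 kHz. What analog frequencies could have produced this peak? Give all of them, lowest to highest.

Frequencies that alias to 0.2 kHz are k·fs ± 0.2 kHz for integer k ≥ 0.
k=0: 0.2 kHz.
k=1: 14 kHz, 14.4 kHz.
k=2: 28.2 kHz, 28.6 kHz.
k=3: 42.4 kHz, 42.8 kHz.
k=4: 56.6 kHz, 57 kHz.
Within [10.8 kHz, 42.4 kHz]: 14 kHz, 14.4 kHz, 28.2 kHz, 28.6 kHz, 42.4 kHz.

14 kHz, 14.4 kHz, 28.2 kHz, 28.6 kHz, 42.4 kHz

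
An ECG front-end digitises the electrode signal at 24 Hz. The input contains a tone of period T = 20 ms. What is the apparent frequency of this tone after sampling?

2 Hz

T = 20 ms → f = 1/T = 50 Hz.
50 Hz mod fs = 2 Hz.
2 Hz ≤ fs/2 = 12 Hz, appears at 2 Hz.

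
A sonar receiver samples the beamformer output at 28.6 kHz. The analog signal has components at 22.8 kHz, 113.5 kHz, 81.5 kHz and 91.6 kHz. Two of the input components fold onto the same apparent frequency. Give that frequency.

fs/2 = 14.3 kHz.
22.8 kHz > fs/2 = 14.3 kHz, folds to fs − 22.8 kHz = 5.8 kHz.
113.5 kHz mod fs = 27.7 kHz.
27.7 kHz > fs/2 = 14.3 kHz, folds to fs − 27.7 kHz = 0.9 kHz.
81.5 kHz mod fs = 24.3 kHz.
24.3 kHz > fs/2 = 14.3 kHz, folds to fs − 24.3 kHz = 4.3 kHz.
91.6 kHz mod fs = 5.8 kHz.
5.8 kHz ≤ fs/2 = 14.3 kHz, appears at 5.8 kHz.
22.8 kHz and 91.6 kHz both map to 5.8 kHz.

5.8 kHz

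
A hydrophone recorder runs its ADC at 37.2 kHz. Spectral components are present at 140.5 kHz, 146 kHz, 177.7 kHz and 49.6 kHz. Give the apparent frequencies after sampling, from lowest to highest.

2.8 kHz, 8.3 kHz, 12.4 kHz

fs/2 = 18.6 kHz.
140.5 kHz mod fs = 28.9 kHz.
28.9 kHz > fs/2 = 18.6 kHz, folds to fs − 28.9 kHz = 8.3 kHz.
146 kHz mod fs = 34.4 kHz.
34.4 kHz > fs/2 = 18.6 kHz, folds to fs − 34.4 kHz = 2.8 kHz.
177.7 kHz mod fs = 28.9 kHz.
28.9 kHz > fs/2 = 18.6 kHz, folds to fs − 28.9 kHz = 8.3 kHz.
49.6 kHz mod fs = 12.4 kHz.
12.4 kHz ≤ fs/2 = 18.6 kHz, appears at 12.4 kHz.
Distinct values: {2.8 kHz, 8.3 kHz, 12.4 kHz}.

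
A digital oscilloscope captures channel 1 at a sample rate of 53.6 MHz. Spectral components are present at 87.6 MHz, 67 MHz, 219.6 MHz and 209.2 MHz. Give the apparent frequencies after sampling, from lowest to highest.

fs/2 = 26.8 MHz.
87.6 MHz mod fs = 34 MHz.
34 MHz > fs/2 = 26.8 MHz, folds to fs − 34 MHz = 19.6 MHz.
67 MHz mod fs = 13.4 MHz.
13.4 MHz ≤ fs/2 = 26.8 MHz, appears at 13.4 MHz.
219.6 MHz mod fs = 5.2 MHz.
5.2 MHz ≤ fs/2 = 26.8 MHz, appears at 5.2 MHz.
209.2 MHz mod fs = 48.4 MHz.
48.4 MHz > fs/2 = 26.8 MHz, folds to fs − 48.4 MHz = 5.2 MHz.
Distinct values: {5.2 MHz, 13.4 MHz, 19.6 MHz}.

5.2 MHz, 13.4 MHz, 19.6 MHz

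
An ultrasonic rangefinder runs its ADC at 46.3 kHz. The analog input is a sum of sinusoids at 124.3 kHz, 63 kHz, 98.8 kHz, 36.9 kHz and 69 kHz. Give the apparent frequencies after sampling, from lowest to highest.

fs/2 = 23.15 kHz.
124.3 kHz mod fs = 31.7 kHz.
31.7 kHz > fs/2 = 23.15 kHz, folds to fs − 31.7 kHz = 14.6 kHz.
63 kHz mod fs = 16.7 kHz.
16.7 kHz ≤ fs/2 = 23.15 kHz, appears at 16.7 kHz.
98.8 kHz mod fs = 6.2 kHz.
6.2 kHz ≤ fs/2 = 23.15 kHz, appears at 6.2 kHz.
36.9 kHz > fs/2 = 23.15 kHz, folds to fs − 36.9 kHz = 9.4 kHz.
69 kHz mod fs = 22.7 kHz.
22.7 kHz ≤ fs/2 = 23.15 kHz, appears at 22.7 kHz.
Distinct values: {6.2 kHz, 9.4 kHz, 14.6 kHz, 16.7 kHz, 22.7 kHz}.

6.2 kHz, 9.4 kHz, 14.6 kHz, 16.7 kHz, 22.7 kHz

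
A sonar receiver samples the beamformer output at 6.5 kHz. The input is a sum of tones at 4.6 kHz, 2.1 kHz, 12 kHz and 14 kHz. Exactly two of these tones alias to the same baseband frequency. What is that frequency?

fs/2 = 3.25 kHz.
4.6 kHz > fs/2 = 3.25 kHz, folds to fs − 4.6 kHz = 1.9 kHz.
2.1 kHz ≤ fs/2 = 3.25 kHz, passes unchanged.
12 kHz mod fs = 5.5 kHz.
5.5 kHz > fs/2 = 3.25 kHz, folds to fs − 5.5 kHz = 1 kHz.
14 kHz mod fs = 1 kHz.
1 kHz ≤ fs/2 = 3.25 kHz, appears at 1 kHz.
12 kHz and 14 kHz both map to 1 kHz.

1 kHz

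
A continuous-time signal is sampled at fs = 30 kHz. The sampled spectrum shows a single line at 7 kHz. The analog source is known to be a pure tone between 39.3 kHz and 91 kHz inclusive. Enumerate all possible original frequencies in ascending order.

Frequencies that alias to 7 kHz are k·fs ± 7 kHz for integer k ≥ 0.
k=0: 7 kHz.
k=1: 23 kHz, 37 kHz.
k=2: 53 kHz, 67 kHz.
k=3: 83 kHz, 97 kHz.
k=4: 113 kHz, 127 kHz.
Within [39.3 kHz, 91 kHz]: 53 kHz, 67 kHz, 83 kHz.

53 kHz, 67 kHz, 83 kHz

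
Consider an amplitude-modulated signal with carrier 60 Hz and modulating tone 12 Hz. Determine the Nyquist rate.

AM sidebands sit at fc ± fm = 48 Hz and 72 Hz.
Highest-frequency component: 72 Hz.
Nyquist rate = 2 × 72 Hz = 144 Hz.

144 Hz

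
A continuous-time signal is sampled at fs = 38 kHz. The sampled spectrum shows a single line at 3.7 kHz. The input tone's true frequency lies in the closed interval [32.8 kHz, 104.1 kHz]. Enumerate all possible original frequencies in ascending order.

34.3 kHz, 41.7 kHz, 72.3 kHz, 79.7 kHz

Frequencies that alias to 3.7 kHz are k·fs ± 3.7 kHz for integer k ≥ 0.
k=0: 3.7 kHz.
k=1: 34.3 kHz, 41.7 kHz.
k=2: 72.3 kHz, 79.7 kHz.
k=3: 110.3 kHz, 117.7 kHz.
Within [32.8 kHz, 104.1 kHz]: 34.3 kHz, 41.7 kHz, 72.3 kHz, 79.7 kHz.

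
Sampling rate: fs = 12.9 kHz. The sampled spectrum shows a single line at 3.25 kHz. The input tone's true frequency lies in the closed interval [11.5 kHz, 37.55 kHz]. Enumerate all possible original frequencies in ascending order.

Frequencies that alias to 3.25 kHz are k·fs ± 3.25 kHz for integer k ≥ 0.
k=0: 3.25 kHz.
k=1: 9.65 kHz, 16.15 kHz.
k=2: 22.55 kHz, 29.05 kHz.
k=3: 35.45 kHz, 41.95 kHz.
k=4: 48.35 kHz, 54.85 kHz.
Within [11.5 kHz, 37.55 kHz]: 16.15 kHz, 22.55 kHz, 29.05 kHz, 35.45 kHz.

16.15 kHz, 22.55 kHz, 29.05 kHz, 35.45 kHz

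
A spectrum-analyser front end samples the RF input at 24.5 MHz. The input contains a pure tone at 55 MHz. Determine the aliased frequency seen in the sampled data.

6 MHz

55 MHz mod fs = 6 MHz.
6 MHz ≤ fs/2 = 12.25 MHz, appears at 6 MHz.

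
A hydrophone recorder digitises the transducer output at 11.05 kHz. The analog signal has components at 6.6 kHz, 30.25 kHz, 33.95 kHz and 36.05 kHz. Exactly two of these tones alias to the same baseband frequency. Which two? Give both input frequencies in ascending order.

fs/2 = 5.525 kHz.
6.6 kHz > fs/2 = 5.525 kHz, folds to fs − 6.6 kHz = 4.45 kHz.
30.25 kHz mod fs = 8.15 kHz.
8.15 kHz > fs/2 = 5.525 kHz, folds to fs − 8.15 kHz = 2.9 kHz.
33.95 kHz mod fs = 0.8 kHz.
0.8 kHz ≤ fs/2 = 5.525 kHz, appears at 0.8 kHz.
36.05 kHz mod fs = 2.9 kHz.
2.9 kHz ≤ fs/2 = 5.525 kHz, appears at 2.9 kHz.
30.25 kHz and 36.05 kHz both map to 2.9 kHz.

30.25 kHz, 36.05 kHz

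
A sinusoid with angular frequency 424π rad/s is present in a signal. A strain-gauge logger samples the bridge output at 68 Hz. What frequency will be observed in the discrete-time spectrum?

8 Hz

ω = 424π rad/s → f = ω/(2π) = 212 Hz.
212 Hz mod fs = 8 Hz.
8 Hz ≤ fs/2 = 34 Hz, appears at 8 Hz.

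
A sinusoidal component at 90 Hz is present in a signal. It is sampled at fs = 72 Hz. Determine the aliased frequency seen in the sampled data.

18 Hz

90 Hz mod fs = 18 Hz.
18 Hz ≤ fs/2 = 36 Hz, appears at 18 Hz.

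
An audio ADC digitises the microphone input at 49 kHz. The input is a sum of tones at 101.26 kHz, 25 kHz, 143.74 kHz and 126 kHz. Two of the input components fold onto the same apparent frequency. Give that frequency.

3.26 kHz

fs/2 = 24.5 kHz.
101.26 kHz mod fs = 3.26 kHz.
3.26 kHz ≤ fs/2 = 24.5 kHz, appears at 3.26 kHz.
25 kHz > fs/2 = 24.5 kHz, folds to fs − 25 kHz = 24 kHz.
143.74 kHz mod fs = 45.74 kHz.
45.74 kHz > fs/2 = 24.5 kHz, folds to fs − 45.74 kHz = 3.26 kHz.
126 kHz mod fs = 28 kHz.
28 kHz > fs/2 = 24.5 kHz, folds to fs − 28 kHz = 21 kHz.
101.26 kHz and 143.74 kHz both map to 3.26 kHz.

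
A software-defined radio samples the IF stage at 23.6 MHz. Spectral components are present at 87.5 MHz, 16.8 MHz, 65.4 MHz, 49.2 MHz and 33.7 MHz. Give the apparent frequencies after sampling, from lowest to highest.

fs/2 = 11.8 MHz.
87.5 MHz mod fs = 16.7 MHz.
16.7 MHz > fs/2 = 11.8 MHz, folds to fs − 16.7 MHz = 6.9 MHz.
16.8 MHz > fs/2 = 11.8 MHz, folds to fs − 16.8 MHz = 6.8 MHz.
65.4 MHz mod fs = 18.2 MHz.
18.2 MHz > fs/2 = 11.8 MHz, folds to fs − 18.2 MHz = 5.4 MHz.
49.2 MHz mod fs = 2 MHz.
2 MHz ≤ fs/2 = 11.8 MHz, appears at 2 MHz.
33.7 MHz mod fs = 10.1 MHz.
10.1 MHz ≤ fs/2 = 11.8 MHz, appears at 10.1 MHz.
Distinct values: {2 MHz, 5.4 MHz, 6.8 MHz, 6.9 MHz, 10.1 MHz}.

2 MHz, 5.4 MHz, 6.8 MHz, 6.9 MHz, 10.1 MHz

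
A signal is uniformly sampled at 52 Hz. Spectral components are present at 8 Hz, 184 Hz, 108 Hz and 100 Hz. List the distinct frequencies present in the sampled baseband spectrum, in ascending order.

4 Hz, 8 Hz, 24 Hz

fs/2 = 26 Hz.
8 Hz ≤ fs/2 = 26 Hz, passes unchanged.
184 Hz mod fs = 28 Hz.
28 Hz > fs/2 = 26 Hz, folds to fs − 28 Hz = 24 Hz.
108 Hz mod fs = 4 Hz.
4 Hz ≤ fs/2 = 26 Hz, appears at 4 Hz.
100 Hz mod fs = 48 Hz.
48 Hz > fs/2 = 26 Hz, folds to fs − 48 Hz = 4 Hz.
Distinct values: {4 Hz, 8 Hz, 24 Hz}.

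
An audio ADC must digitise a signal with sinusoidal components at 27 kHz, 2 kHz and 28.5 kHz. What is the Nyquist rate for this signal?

Highest-frequency component: 28.5 kHz.
Nyquist rate = 2 × 28.5 kHz = 57 kHz.

57 kHz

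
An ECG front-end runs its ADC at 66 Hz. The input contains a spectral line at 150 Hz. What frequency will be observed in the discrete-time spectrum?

18 Hz

150 Hz mod fs = 18 Hz.
18 Hz ≤ fs/2 = 33 Hz, appears at 18 Hz.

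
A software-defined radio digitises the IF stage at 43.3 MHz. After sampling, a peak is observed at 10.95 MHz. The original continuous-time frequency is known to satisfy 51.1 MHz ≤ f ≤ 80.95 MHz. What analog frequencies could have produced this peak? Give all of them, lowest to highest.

Frequencies that alias to 10.95 MHz are k·fs ± 10.95 MHz for integer k ≥ 0.
k=0: 10.95 MHz.
k=1: 32.35 MHz, 54.25 MHz.
k=2: 75.65 MHz, 97.55 MHz.
k=3: 118.95 MHz, 140.85 MHz.
Within [51.1 MHz, 80.95 MHz]: 54.25 MHz, 75.65 MHz.

54.25 MHz, 75.65 MHz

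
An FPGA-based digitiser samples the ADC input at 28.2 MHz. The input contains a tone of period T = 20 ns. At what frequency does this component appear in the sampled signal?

6.4 MHz

T = 20 ns → f = 1/T = 50 MHz.
50 MHz mod fs = 21.8 MHz.
21.8 MHz > fs/2 = 14.1 MHz, folds to fs − 21.8 MHz = 6.4 MHz.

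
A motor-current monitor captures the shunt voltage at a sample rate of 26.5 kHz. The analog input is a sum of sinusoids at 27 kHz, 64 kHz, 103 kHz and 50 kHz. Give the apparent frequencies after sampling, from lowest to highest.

fs/2 = 13.25 kHz.
27 kHz mod fs = 0.5 kHz.
0.5 kHz ≤ fs/2 = 13.25 kHz, appears at 0.5 kHz.
64 kHz mod fs = 11 kHz.
11 kHz ≤ fs/2 = 13.25 kHz, appears at 11 kHz.
103 kHz mod fs = 23.5 kHz.
23.5 kHz > fs/2 = 13.25 kHz, folds to fs − 23.5 kHz = 3 kHz.
50 kHz mod fs = 23.5 kHz.
23.5 kHz > fs/2 = 13.25 kHz, folds to fs − 23.5 kHz = 3 kHz.
Distinct values: {0.5 kHz, 3 kHz, 11 kHz}.

0.5 kHz, 3 kHz, 11 kHz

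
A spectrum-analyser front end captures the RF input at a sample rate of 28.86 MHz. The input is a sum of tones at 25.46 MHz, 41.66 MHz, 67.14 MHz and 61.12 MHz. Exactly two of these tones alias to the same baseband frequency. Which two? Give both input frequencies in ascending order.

fs/2 = 14.43 MHz.
25.46 MHz > fs/2 = 14.43 MHz, folds to fs − 25.46 MHz = 3.4 MHz.
41.66 MHz mod fs = 12.8 MHz.
12.8 MHz ≤ fs/2 = 14.43 MHz, appears at 12.8 MHz.
67.14 MHz mod fs = 9.42 MHz.
9.42 MHz ≤ fs/2 = 14.43 MHz, appears at 9.42 MHz.
61.12 MHz mod fs = 3.4 MHz.
3.4 MHz ≤ fs/2 = 14.43 MHz, appears at 3.4 MHz.
25.46 MHz and 61.12 MHz both map to 3.4 MHz.

25.46 MHz, 61.12 MHz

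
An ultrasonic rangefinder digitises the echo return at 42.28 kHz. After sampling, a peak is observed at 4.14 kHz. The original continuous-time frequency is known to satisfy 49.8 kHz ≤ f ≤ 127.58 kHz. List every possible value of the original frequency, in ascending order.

Frequencies that alias to 4.14 kHz are k·fs ± 4.14 kHz for integer k ≥ 0.
k=0: 4.14 kHz.
k=1: 38.14 kHz, 46.42 kHz.
k=2: 80.42 kHz, 88.7 kHz.
k=3: 122.7 kHz, 130.98 kHz.
k=4: 164.98 kHz, 173.26 kHz.
Within [49.8 kHz, 127.58 kHz]: 80.42 kHz, 88.7 kHz, 122.7 kHz.

80.42 kHz, 88.7 kHz, 122.7 kHz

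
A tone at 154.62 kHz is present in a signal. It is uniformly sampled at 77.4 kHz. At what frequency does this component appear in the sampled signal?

154.62 kHz mod fs = 77.22 kHz.
77.22 kHz > fs/2 = 38.7 kHz, folds to fs − 77.22 kHz = 0.18 kHz.

0.18 kHz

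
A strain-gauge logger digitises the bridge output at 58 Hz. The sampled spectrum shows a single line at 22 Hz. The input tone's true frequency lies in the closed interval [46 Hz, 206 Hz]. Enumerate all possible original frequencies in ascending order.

Frequencies that alias to 22 Hz are k·fs ± 22 Hz for integer k ≥ 0.
k=0: 22 Hz.
k=1: 36 Hz, 80 Hz.
k=2: 94 Hz, 138 Hz.
k=3: 152 Hz, 196 Hz.
k=4: 210 Hz, 254 Hz.
Within [46 Hz, 206 Hz]: 80 Hz, 94 Hz, 138 Hz, 152 Hz, 196 Hz.

80 Hz, 94 Hz, 138 Hz, 152 Hz, 196 Hz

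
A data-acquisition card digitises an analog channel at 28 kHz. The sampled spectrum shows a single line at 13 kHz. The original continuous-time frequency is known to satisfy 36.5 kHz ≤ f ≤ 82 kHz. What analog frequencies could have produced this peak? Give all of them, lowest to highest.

41 kHz, 43 kHz, 69 kHz, 71 kHz

Frequencies that alias to 13 kHz are k·fs ± 13 kHz for integer k ≥ 0.
k=0: 13 kHz.
k=1: 15 kHz, 41 kHz.
k=2: 43 kHz, 69 kHz.
k=3: 71 kHz, 97 kHz.
k=4: 99 kHz, 125 kHz.
Within [36.5 kHz, 82 kHz]: 41 kHz, 43 kHz, 69 kHz, 71 kHz.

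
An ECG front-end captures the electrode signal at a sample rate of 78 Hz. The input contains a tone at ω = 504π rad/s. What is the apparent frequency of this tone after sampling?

18 Hz

ω = 504π rad/s → f = ω/(2π) = 252 Hz.
252 Hz mod fs = 18 Hz.
18 Hz ≤ fs/2 = 39 Hz, appears at 18 Hz.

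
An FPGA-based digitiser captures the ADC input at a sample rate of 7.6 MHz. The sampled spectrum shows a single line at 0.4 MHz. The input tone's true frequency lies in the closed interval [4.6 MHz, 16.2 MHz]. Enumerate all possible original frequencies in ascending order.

Frequencies that alias to 0.4 MHz are k·fs ± 0.4 MHz for integer k ≥ 0.
k=0: 0.4 MHz.
k=1: 7.2 MHz, 8 MHz.
k=2: 14.8 MHz, 15.6 MHz.
k=3: 22.4 MHz, 23.2 MHz.
Within [4.6 MHz, 16.2 MHz]: 7.2 MHz, 8 MHz, 14.8 MHz, 15.6 MHz.

7.2 MHz, 8 MHz, 14.8 MHz, 15.6 MHz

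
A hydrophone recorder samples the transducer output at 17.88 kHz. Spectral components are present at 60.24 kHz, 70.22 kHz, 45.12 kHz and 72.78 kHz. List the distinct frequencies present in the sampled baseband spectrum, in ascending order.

1.26 kHz, 1.3 kHz, 6.6 kHz, 8.52 kHz

fs/2 = 8.94 kHz.
60.24 kHz mod fs = 6.6 kHz.
6.6 kHz ≤ fs/2 = 8.94 kHz, appears at 6.6 kHz.
70.22 kHz mod fs = 16.58 kHz.
16.58 kHz > fs/2 = 8.94 kHz, folds to fs − 16.58 kHz = 1.3 kHz.
45.12 kHz mod fs = 9.36 kHz.
9.36 kHz > fs/2 = 8.94 kHz, folds to fs − 9.36 kHz = 8.52 kHz.
72.78 kHz mod fs = 1.26 kHz.
1.26 kHz ≤ fs/2 = 8.94 kHz, appears at 1.26 kHz.
Distinct values: {1.26 kHz, 1.3 kHz, 6.6 kHz, 8.52 kHz}.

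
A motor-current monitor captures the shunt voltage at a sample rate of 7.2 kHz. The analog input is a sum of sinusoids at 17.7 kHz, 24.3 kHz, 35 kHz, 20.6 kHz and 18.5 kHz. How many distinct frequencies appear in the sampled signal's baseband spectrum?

4

fs/2 = 3.6 kHz.
17.7 kHz mod fs = 3.3 kHz.
3.3 kHz ≤ fs/2 = 3.6 kHz, appears at 3.3 kHz.
24.3 kHz mod fs = 2.7 kHz.
2.7 kHz ≤ fs/2 = 3.6 kHz, appears at 2.7 kHz.
35 kHz mod fs = 6.2 kHz.
6.2 kHz > fs/2 = 3.6 kHz, folds to fs − 6.2 kHz = 1 kHz.
20.6 kHz mod fs = 6.2 kHz.
6.2 kHz > fs/2 = 3.6 kHz, folds to fs − 6.2 kHz = 1 kHz.
18.5 kHz mod fs = 4.1 kHz.
4.1 kHz > fs/2 = 3.6 kHz, folds to fs − 4.1 kHz = 3.1 kHz.
Distinct values: {1 kHz, 2.7 kHz, 3.1 kHz, 3.3 kHz} → 4.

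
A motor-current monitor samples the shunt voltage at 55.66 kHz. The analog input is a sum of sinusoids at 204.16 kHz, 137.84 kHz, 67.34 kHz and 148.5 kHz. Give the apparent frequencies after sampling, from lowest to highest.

fs/2 = 27.83 kHz.
204.16 kHz mod fs = 37.18 kHz.
37.18 kHz > fs/2 = 27.83 kHz, folds to fs − 37.18 kHz = 18.48 kHz.
137.84 kHz mod fs = 26.52 kHz.
26.52 kHz ≤ fs/2 = 27.83 kHz, appears at 26.52 kHz.
67.34 kHz mod fs = 11.68 kHz.
11.68 kHz ≤ fs/2 = 27.83 kHz, appears at 11.68 kHz.
148.5 kHz mod fs = 37.18 kHz.
37.18 kHz > fs/2 = 27.83 kHz, folds to fs − 37.18 kHz = 18.48 kHz.
Distinct values: {11.68 kHz, 18.48 kHz, 26.52 kHz}.

11.68 kHz, 18.48 kHz, 26.52 kHz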